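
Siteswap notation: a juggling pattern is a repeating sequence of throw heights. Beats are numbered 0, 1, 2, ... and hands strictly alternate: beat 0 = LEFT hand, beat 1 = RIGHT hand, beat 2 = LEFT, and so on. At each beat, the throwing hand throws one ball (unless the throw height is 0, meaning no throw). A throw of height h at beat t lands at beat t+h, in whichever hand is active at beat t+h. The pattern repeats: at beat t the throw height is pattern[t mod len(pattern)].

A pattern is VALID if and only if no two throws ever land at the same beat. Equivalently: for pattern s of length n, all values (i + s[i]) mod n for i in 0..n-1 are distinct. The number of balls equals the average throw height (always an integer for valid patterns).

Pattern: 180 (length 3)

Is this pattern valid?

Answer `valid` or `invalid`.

i=0: (i + s[i]) mod n = (0 + 1) mod 3 = 1
i=1: (i + s[i]) mod n = (1 + 8) mod 3 = 0
i=2: (i + s[i]) mod n = (2 + 0) mod 3 = 2
Residues: [1, 0, 2], distinct: True

Answer: valid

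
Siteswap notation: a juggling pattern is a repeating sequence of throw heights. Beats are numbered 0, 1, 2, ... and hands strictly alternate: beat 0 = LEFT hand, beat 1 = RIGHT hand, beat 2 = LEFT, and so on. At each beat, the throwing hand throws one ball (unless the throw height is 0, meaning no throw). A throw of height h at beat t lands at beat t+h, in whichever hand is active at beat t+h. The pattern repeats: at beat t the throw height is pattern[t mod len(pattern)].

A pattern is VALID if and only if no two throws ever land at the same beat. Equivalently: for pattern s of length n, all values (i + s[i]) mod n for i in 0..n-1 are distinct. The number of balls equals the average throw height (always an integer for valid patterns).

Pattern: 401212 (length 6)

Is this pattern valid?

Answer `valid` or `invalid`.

i=0: (i + s[i]) mod n = (0 + 4) mod 6 = 4
i=1: (i + s[i]) mod n = (1 + 0) mod 6 = 1
i=2: (i + s[i]) mod n = (2 + 1) mod 6 = 3
i=3: (i + s[i]) mod n = (3 + 2) mod 6 = 5
i=4: (i + s[i]) mod n = (4 + 1) mod 6 = 5
i=5: (i + s[i]) mod n = (5 + 2) mod 6 = 1
Residues: [4, 1, 3, 5, 5, 1], distinct: False

Answer: invalid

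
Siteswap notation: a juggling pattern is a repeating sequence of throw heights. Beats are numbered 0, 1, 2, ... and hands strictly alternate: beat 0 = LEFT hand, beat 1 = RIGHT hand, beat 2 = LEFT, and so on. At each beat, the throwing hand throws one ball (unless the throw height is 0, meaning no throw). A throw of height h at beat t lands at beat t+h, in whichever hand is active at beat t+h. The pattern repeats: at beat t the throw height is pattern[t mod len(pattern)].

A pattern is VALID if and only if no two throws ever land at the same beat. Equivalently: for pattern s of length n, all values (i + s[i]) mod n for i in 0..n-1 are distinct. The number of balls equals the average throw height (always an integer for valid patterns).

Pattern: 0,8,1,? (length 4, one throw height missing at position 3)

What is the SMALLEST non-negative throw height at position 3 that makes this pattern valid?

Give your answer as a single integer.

Answer: 3

Derivation:
i=0: (0 + 0) mod 4 = 0
i=1: (1 + 8) mod 4 = 1
i=2: (2 + 1) mod 4 = 3
i=3: s[i]=? (unknown)
Known residues: [0, 1, 3]; need a permutation of 0..3, so missing residue r = 2
Need (3 + s) mod 4 = 2; smallest s = (2 - 3) mod 4 = 3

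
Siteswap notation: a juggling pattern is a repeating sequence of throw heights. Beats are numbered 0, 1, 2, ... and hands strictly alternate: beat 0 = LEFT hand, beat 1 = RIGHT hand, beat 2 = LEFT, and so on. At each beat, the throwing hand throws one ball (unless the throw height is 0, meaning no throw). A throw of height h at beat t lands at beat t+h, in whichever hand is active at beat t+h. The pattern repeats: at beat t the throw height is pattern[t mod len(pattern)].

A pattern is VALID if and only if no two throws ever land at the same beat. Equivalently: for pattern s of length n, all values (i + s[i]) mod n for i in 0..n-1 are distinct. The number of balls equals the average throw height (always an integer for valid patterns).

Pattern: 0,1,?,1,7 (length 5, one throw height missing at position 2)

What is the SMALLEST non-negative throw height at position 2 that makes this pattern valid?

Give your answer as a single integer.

Answer: 1

Derivation:
i=0: (0 + 0) mod 5 = 0
i=1: (1 + 1) mod 5 = 2
i=2: s[i]=? (unknown)
i=3: (3 + 1) mod 5 = 4
i=4: (4 + 7) mod 5 = 1
Known residues: [0, 1, 2, 4]; need a permutation of 0..4, so missing residue r = 3
Need (2 + s) mod 5 = 3; smallest s = (3 - 2) mod 5 = 1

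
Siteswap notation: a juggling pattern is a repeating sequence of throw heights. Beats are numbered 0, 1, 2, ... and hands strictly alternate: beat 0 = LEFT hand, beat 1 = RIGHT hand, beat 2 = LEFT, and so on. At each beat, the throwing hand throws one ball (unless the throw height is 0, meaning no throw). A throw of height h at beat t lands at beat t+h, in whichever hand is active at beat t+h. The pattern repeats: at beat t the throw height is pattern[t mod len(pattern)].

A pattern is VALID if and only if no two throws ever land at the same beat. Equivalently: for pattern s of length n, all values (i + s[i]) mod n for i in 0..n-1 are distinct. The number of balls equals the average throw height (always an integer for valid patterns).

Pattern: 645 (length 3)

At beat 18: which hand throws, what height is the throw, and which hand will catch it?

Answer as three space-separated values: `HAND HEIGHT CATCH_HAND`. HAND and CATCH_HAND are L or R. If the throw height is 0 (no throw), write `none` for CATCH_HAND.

Answer: L 6 L

Derivation:
Beat 18: 18 mod 2 = 0, so hand = L
Throw height = pattern[18 mod 3] = pattern[0] = 6
Lands at beat 18+6=24, 24 mod 2 = 0, so catch hand = L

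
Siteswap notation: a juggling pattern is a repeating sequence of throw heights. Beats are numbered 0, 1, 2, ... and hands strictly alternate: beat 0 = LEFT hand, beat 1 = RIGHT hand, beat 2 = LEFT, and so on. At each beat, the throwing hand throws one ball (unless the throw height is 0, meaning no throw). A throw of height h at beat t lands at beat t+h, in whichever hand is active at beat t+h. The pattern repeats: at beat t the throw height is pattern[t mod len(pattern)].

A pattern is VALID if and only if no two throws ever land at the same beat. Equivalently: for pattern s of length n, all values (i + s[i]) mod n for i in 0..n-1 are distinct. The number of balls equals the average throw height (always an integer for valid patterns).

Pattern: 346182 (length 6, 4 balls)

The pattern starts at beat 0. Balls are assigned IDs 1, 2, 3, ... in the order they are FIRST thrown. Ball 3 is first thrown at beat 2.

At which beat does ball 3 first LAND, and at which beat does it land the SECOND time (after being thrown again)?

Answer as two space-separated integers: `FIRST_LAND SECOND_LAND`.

Beat 0 (L): throw ball1 h=3 -> lands@3:R; in-air after throw: [b1@3:R]
Beat 1 (R): throw ball2 h=4 -> lands@5:R; in-air after throw: [b1@3:R b2@5:R]
Beat 2 (L): throw ball3 h=6 -> lands@8:L; in-air after throw: [b1@3:R b2@5:R b3@8:L]
Beat 3 (R): throw ball1 h=1 -> lands@4:L; in-air after throw: [b1@4:L b2@5:R b3@8:L]
Beat 4 (L): throw ball1 h=8 -> lands@12:L; in-air after throw: [b2@5:R b3@8:L b1@12:L]
Beat 5 (R): throw ball2 h=2 -> lands@7:R; in-air after throw: [b2@7:R b3@8:L b1@12:L]
Beat 6 (L): throw ball4 h=3 -> lands@9:R; in-air after throw: [b2@7:R b3@8:L b4@9:R b1@12:L]
Beat 7 (R): throw ball2 h=4 -> lands@11:R; in-air after throw: [b3@8:L b4@9:R b2@11:R b1@12:L]
Beat 8 (L): throw ball3 h=6 -> lands@14:L; in-air after throw: [b4@9:R b2@11:R b1@12:L b3@14:L]
Beat 9 (R): throw ball4 h=1 -> lands@10:L; in-air after throw: [b4@10:L b2@11:R b1@12:L b3@14:L]
Beat 10 (L): throw ball4 h=8 -> lands@18:L; in-air after throw: [b2@11:R b1@12:L b3@14:L b4@18:L]
Beat 11 (R): throw ball2 h=2 -> lands@13:R; in-air after throw: [b1@12:L b2@13:R b3@14:L b4@18:L]
Beat 12 (L): throw ball1 h=3 -> lands@15:R; in-air after throw: [b2@13:R b3@14:L b1@15:R b4@18:L]
Beat 13 (R): throw ball2 h=4 -> lands@17:R; in-air after throw: [b3@14:L b1@15:R b2@17:R b4@18:L]
Beat 14 (L): throw ball3 h=6 -> lands@20:L; in-air after throw: [b1@15:R b2@17:R b4@18:L b3@20:L]
Ball 3: thrown@2 h=6 -> first land @8; rethrown@8 h=6 -> second land @14

Answer: 8 14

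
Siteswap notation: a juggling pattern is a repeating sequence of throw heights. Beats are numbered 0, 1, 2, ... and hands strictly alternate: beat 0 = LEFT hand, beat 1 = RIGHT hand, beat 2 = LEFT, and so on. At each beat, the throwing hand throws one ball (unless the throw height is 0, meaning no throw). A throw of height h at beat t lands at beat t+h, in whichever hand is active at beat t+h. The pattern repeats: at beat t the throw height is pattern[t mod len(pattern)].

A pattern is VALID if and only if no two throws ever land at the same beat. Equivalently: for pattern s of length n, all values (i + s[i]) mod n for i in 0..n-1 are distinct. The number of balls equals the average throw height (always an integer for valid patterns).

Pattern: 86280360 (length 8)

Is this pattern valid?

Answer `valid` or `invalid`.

Answer: invalid

Derivation:
i=0: (i + s[i]) mod n = (0 + 8) mod 8 = 0
i=1: (i + s[i]) mod n = (1 + 6) mod 8 = 7
i=2: (i + s[i]) mod n = (2 + 2) mod 8 = 4
i=3: (i + s[i]) mod n = (3 + 8) mod 8 = 3
i=4: (i + s[i]) mod n = (4 + 0) mod 8 = 4
i=5: (i + s[i]) mod n = (5 + 3) mod 8 = 0
i=6: (i + s[i]) mod n = (6 + 6) mod 8 = 4
i=7: (i + s[i]) mod n = (7 + 0) mod 8 = 7
Residues: [0, 7, 4, 3, 4, 0, 4, 7], distinct: False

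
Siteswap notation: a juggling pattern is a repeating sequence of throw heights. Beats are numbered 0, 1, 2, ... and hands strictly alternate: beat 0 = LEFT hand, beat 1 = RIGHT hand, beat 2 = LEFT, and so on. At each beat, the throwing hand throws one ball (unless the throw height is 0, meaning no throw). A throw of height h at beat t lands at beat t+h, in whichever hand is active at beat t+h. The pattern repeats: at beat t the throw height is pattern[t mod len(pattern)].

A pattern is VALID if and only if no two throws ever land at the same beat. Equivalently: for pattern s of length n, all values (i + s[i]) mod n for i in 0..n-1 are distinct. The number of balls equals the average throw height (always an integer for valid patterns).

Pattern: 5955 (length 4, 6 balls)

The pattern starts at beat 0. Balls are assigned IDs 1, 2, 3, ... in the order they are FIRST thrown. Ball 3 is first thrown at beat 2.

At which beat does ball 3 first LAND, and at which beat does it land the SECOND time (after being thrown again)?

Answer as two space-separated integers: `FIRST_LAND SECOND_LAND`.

Beat 0 (L): throw ball1 h=5 -> lands@5:R; in-air after throw: [b1@5:R]
Beat 1 (R): throw ball2 h=9 -> lands@10:L; in-air after throw: [b1@5:R b2@10:L]
Beat 2 (L): throw ball3 h=5 -> lands@7:R; in-air after throw: [b1@5:R b3@7:R b2@10:L]
Beat 3 (R): throw ball4 h=5 -> lands@8:L; in-air after throw: [b1@5:R b3@7:R b4@8:L b2@10:L]
Beat 4 (L): throw ball5 h=5 -> lands@9:R; in-air after throw: [b1@5:R b3@7:R b4@8:L b5@9:R b2@10:L]
Beat 5 (R): throw ball1 h=9 -> lands@14:L; in-air after throw: [b3@7:R b4@8:L b5@9:R b2@10:L b1@14:L]
Beat 6 (L): throw ball6 h=5 -> lands@11:R; in-air after throw: [b3@7:R b4@8:L b5@9:R b2@10:L b6@11:R b1@14:L]
Beat 7 (R): throw ball3 h=5 -> lands@12:L; in-air after throw: [b4@8:L b5@9:R b2@10:L b6@11:R b3@12:L b1@14:L]
Beat 8 (L): throw ball4 h=5 -> lands@13:R; in-air after throw: [b5@9:R b2@10:L b6@11:R b3@12:L b4@13:R b1@14:L]
Beat 9 (R): throw ball5 h=9 -> lands@18:L; in-air after throw: [b2@10:L b6@11:R b3@12:L b4@13:R b1@14:L b5@18:L]
Beat 10 (L): throw ball2 h=5 -> lands@15:R; in-air after throw: [b6@11:R b3@12:L b4@13:R b1@14:L b2@15:R b5@18:L]
Beat 11 (R): throw ball6 h=5 -> lands@16:L; in-air after throw: [b3@12:L b4@13:R b1@14:L b2@15:R b6@16:L b5@18:L]
Ball 3: thrown@2 h=5 -> first land @7; rethrown@7 h=5 -> second land @12

Answer: 7 12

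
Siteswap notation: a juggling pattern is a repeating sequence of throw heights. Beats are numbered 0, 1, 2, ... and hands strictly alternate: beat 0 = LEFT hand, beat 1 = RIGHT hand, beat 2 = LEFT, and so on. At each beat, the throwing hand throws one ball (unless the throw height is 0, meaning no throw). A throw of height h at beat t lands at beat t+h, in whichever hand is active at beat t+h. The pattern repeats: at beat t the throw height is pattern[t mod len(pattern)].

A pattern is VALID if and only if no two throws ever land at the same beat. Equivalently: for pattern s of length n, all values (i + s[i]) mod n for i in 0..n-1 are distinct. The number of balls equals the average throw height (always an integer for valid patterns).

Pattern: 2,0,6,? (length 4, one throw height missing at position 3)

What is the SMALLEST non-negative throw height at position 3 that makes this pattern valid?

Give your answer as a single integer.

Answer: 0

Derivation:
i=0: (0 + 2) mod 4 = 2
i=1: (1 + 0) mod 4 = 1
i=2: (2 + 6) mod 4 = 0
i=3: s[i]=? (unknown)
Known residues: [0, 1, 2]; need a permutation of 0..3, so missing residue r = 3
Need (3 + s) mod 4 = 3; smallest s = (3 - 3) mod 4 = 0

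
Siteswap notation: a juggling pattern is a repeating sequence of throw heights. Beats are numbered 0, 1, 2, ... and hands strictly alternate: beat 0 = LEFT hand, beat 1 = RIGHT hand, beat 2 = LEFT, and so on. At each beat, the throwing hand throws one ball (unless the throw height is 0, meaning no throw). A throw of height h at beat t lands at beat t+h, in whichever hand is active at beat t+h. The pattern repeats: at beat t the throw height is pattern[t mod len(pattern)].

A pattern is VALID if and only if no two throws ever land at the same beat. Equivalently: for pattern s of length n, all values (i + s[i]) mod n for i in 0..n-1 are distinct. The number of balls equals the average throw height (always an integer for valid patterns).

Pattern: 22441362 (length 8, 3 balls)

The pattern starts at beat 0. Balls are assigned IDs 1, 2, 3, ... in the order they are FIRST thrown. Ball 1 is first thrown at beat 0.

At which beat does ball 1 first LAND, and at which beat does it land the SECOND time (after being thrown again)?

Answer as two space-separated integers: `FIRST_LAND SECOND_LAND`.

Answer: 2 6

Derivation:
Beat 0 (L): throw ball1 h=2 -> lands@2:L; in-air after throw: [b1@2:L]
Beat 1 (R): throw ball2 h=2 -> lands@3:R; in-air after throw: [b1@2:L b2@3:R]
Beat 2 (L): throw ball1 h=4 -> lands@6:L; in-air after throw: [b2@3:R b1@6:L]
Beat 3 (R): throw ball2 h=4 -> lands@7:R; in-air after throw: [b1@6:L b2@7:R]
Beat 4 (L): throw ball3 h=1 -> lands@5:R; in-air after throw: [b3@5:R b1@6:L b2@7:R]
Beat 5 (R): throw ball3 h=3 -> lands@8:L; in-air after throw: [b1@6:L b2@7:R b3@8:L]
Beat 6 (L): throw ball1 h=6 -> lands@12:L; in-air after throw: [b2@7:R b3@8:L b1@12:L]
Ball 1: thrown@0 h=2 -> first land @2; rethrown@2 h=4 -> second land @6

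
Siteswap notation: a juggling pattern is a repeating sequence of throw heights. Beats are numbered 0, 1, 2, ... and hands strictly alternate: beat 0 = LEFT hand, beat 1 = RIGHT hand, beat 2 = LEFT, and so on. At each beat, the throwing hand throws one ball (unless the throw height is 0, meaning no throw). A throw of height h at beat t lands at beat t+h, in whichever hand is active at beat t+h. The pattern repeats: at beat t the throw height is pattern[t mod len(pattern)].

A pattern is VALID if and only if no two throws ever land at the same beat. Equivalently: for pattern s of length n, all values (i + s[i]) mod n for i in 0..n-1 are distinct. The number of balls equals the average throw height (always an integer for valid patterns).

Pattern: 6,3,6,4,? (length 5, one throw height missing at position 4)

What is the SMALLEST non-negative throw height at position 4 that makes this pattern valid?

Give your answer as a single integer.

i=0: (0 + 6) mod 5 = 1
i=1: (1 + 3) mod 5 = 4
i=2: (2 + 6) mod 5 = 3
i=3: (3 + 4) mod 5 = 2
i=4: s[i]=? (unknown)
Known residues: [1, 2, 3, 4]; need a permutation of 0..4, so missing residue r = 0
Need (4 + s) mod 5 = 0; smallest s = (0 - 4) mod 5 = 1

Answer: 1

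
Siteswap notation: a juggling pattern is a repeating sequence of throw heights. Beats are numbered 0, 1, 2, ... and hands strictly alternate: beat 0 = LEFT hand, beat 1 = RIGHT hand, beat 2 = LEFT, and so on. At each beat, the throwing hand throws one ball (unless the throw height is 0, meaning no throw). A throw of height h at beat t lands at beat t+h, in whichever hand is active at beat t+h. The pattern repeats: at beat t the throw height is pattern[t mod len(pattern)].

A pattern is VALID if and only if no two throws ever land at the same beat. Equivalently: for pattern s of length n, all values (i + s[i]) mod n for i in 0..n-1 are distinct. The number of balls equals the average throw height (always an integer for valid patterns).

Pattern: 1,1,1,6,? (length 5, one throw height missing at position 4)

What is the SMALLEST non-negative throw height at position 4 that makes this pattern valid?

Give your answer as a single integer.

Answer: 1

Derivation:
i=0: (0 + 1) mod 5 = 1
i=1: (1 + 1) mod 5 = 2
i=2: (2 + 1) mod 5 = 3
i=3: (3 + 6) mod 5 = 4
i=4: s[i]=? (unknown)
Known residues: [1, 2, 3, 4]; need a permutation of 0..4, so missing residue r = 0
Need (4 + s) mod 5 = 0; smallest s = (0 - 4) mod 5 = 1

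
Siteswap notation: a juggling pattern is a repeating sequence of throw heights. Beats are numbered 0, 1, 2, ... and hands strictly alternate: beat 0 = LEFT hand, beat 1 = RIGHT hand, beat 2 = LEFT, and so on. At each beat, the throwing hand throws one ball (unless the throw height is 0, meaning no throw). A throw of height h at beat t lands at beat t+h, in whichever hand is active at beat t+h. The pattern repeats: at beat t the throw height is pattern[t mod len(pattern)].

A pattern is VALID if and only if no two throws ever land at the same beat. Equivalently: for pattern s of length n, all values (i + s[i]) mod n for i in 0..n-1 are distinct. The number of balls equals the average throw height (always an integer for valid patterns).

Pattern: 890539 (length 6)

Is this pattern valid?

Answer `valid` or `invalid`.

i=0: (i + s[i]) mod n = (0 + 8) mod 6 = 2
i=1: (i + s[i]) mod n = (1 + 9) mod 6 = 4
i=2: (i + s[i]) mod n = (2 + 0) mod 6 = 2
i=3: (i + s[i]) mod n = (3 + 5) mod 6 = 2
i=4: (i + s[i]) mod n = (4 + 3) mod 6 = 1
i=5: (i + s[i]) mod n = (5 + 9) mod 6 = 2
Residues: [2, 4, 2, 2, 1, 2], distinct: False

Answer: invalid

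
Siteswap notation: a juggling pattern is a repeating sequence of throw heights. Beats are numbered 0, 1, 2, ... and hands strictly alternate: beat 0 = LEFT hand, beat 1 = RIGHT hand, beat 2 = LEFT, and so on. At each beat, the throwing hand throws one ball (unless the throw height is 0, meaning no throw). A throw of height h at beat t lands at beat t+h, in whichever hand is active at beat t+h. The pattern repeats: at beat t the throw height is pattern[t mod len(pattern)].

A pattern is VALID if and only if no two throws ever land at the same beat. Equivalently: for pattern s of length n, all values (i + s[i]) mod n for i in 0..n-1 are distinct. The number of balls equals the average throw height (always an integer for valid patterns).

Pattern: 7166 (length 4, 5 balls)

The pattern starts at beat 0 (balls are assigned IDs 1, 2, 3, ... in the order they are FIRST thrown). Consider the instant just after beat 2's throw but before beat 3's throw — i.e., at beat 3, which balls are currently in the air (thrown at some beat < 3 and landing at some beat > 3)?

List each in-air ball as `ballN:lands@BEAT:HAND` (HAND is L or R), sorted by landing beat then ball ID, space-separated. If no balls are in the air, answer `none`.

Answer: ball1:lands@7:R ball2:lands@8:L

Derivation:
Beat 0 (L): throw ball1 h=7 -> lands@7:R; in-air after throw: [b1@7:R]
Beat 1 (R): throw ball2 h=1 -> lands@2:L; in-air after throw: [b2@2:L b1@7:R]
Beat 2 (L): throw ball2 h=6 -> lands@8:L; in-air after throw: [b1@7:R b2@8:L]
Beat 3 (R): throw ball3 h=6 -> lands@9:R; in-air after throw: [b1@7:R b2@8:L b3@9:R]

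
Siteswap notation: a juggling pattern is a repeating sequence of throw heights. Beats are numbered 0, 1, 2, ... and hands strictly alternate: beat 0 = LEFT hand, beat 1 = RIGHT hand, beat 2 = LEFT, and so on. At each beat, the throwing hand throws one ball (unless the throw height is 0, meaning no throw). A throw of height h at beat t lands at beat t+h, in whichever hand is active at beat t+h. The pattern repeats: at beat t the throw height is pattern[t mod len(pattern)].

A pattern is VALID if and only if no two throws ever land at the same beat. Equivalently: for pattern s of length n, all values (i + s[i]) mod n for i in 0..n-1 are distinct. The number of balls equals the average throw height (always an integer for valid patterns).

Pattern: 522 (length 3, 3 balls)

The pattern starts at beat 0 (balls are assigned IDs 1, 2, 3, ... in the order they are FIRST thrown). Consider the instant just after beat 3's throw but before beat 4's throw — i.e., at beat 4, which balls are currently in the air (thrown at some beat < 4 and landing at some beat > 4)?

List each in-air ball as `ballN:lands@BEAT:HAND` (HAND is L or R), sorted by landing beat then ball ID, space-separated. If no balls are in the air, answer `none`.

Answer: ball1:lands@5:R ball2:lands@8:L

Derivation:
Beat 0 (L): throw ball1 h=5 -> lands@5:R; in-air after throw: [b1@5:R]
Beat 1 (R): throw ball2 h=2 -> lands@3:R; in-air after throw: [b2@3:R b1@5:R]
Beat 2 (L): throw ball3 h=2 -> lands@4:L; in-air after throw: [b2@3:R b3@4:L b1@5:R]
Beat 3 (R): throw ball2 h=5 -> lands@8:L; in-air after throw: [b3@4:L b1@5:R b2@8:L]
Beat 4 (L): throw ball3 h=2 -> lands@6:L; in-air after throw: [b1@5:R b3@6:L b2@8:L]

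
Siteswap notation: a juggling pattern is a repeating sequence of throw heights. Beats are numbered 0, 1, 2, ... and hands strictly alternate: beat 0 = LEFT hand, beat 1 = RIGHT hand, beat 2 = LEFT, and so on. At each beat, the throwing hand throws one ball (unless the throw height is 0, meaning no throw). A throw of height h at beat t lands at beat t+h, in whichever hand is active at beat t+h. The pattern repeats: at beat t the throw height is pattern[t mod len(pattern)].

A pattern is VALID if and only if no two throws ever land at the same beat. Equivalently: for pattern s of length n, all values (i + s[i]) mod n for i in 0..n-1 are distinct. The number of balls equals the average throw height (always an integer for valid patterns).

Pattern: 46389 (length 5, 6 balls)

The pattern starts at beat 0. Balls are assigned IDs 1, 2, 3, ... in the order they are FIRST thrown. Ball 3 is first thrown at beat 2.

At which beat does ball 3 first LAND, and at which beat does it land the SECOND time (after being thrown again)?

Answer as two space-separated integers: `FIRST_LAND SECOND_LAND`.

Beat 0 (L): throw ball1 h=4 -> lands@4:L; in-air after throw: [b1@4:L]
Beat 1 (R): throw ball2 h=6 -> lands@7:R; in-air after throw: [b1@4:L b2@7:R]
Beat 2 (L): throw ball3 h=3 -> lands@5:R; in-air after throw: [b1@4:L b3@5:R b2@7:R]
Beat 3 (R): throw ball4 h=8 -> lands@11:R; in-air after throw: [b1@4:L b3@5:R b2@7:R b4@11:R]
Beat 4 (L): throw ball1 h=9 -> lands@13:R; in-air after throw: [b3@5:R b2@7:R b4@11:R b1@13:R]
Beat 5 (R): throw ball3 h=4 -> lands@9:R; in-air after throw: [b2@7:R b3@9:R b4@11:R b1@13:R]
Beat 6 (L): throw ball5 h=6 -> lands@12:L; in-air after throw: [b2@7:R b3@9:R b4@11:R b5@12:L b1@13:R]
Beat 7 (R): throw ball2 h=3 -> lands@10:L; in-air after throw: [b3@9:R b2@10:L b4@11:R b5@12:L b1@13:R]
Beat 8 (L): throw ball6 h=8 -> lands@16:L; in-air after throw: [b3@9:R b2@10:L b4@11:R b5@12:L b1@13:R b6@16:L]
Beat 9 (R): throw ball3 h=9 -> lands@18:L; in-air after throw: [b2@10:L b4@11:R b5@12:L b1@13:R b6@16:L b3@18:L]
Ball 3: thrown@2 h=3 -> first land @5; rethrown@5 h=4 -> second land @9

Answer: 5 9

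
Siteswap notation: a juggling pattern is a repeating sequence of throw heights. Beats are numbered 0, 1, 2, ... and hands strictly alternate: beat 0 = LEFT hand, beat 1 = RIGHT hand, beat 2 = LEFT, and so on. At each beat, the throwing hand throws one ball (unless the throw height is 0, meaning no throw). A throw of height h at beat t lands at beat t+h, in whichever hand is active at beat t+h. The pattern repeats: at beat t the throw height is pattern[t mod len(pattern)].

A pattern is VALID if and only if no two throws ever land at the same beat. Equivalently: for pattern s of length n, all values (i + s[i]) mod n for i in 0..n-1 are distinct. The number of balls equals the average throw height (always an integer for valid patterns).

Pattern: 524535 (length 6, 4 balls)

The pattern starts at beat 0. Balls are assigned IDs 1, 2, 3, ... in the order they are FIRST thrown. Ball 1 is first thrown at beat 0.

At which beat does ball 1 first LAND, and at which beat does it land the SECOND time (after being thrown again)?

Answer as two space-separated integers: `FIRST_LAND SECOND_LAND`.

Beat 0 (L): throw ball1 h=5 -> lands@5:R; in-air after throw: [b1@5:R]
Beat 1 (R): throw ball2 h=2 -> lands@3:R; in-air after throw: [b2@3:R b1@5:R]
Beat 2 (L): throw ball3 h=4 -> lands@6:L; in-air after throw: [b2@3:R b1@5:R b3@6:L]
Beat 3 (R): throw ball2 h=5 -> lands@8:L; in-air after throw: [b1@5:R b3@6:L b2@8:L]
Beat 4 (L): throw ball4 h=3 -> lands@7:R; in-air after throw: [b1@5:R b3@6:L b4@7:R b2@8:L]
Beat 5 (R): throw ball1 h=5 -> lands@10:L; in-air after throw: [b3@6:L b4@7:R b2@8:L b1@10:L]
Beat 6 (L): throw ball3 h=5 -> lands@11:R; in-air after throw: [b4@7:R b2@8:L b1@10:L b3@11:R]
Beat 7 (R): throw ball4 h=2 -> lands@9:R; in-air after throw: [b2@8:L b4@9:R b1@10:L b3@11:R]
Beat 8 (L): throw ball2 h=4 -> lands@12:L; in-air after throw: [b4@9:R b1@10:L b3@11:R b2@12:L]
Beat 9 (R): throw ball4 h=5 -> lands@14:L; in-air after throw: [b1@10:L b3@11:R b2@12:L b4@14:L]
Beat 10 (L): throw ball1 h=3 -> lands@13:R; in-air after throw: [b3@11:R b2@12:L b1@13:R b4@14:L]
Ball 1: thrown@0 h=5 -> first land @5; rethrown@5 h=5 -> second land @10

Answer: 5 10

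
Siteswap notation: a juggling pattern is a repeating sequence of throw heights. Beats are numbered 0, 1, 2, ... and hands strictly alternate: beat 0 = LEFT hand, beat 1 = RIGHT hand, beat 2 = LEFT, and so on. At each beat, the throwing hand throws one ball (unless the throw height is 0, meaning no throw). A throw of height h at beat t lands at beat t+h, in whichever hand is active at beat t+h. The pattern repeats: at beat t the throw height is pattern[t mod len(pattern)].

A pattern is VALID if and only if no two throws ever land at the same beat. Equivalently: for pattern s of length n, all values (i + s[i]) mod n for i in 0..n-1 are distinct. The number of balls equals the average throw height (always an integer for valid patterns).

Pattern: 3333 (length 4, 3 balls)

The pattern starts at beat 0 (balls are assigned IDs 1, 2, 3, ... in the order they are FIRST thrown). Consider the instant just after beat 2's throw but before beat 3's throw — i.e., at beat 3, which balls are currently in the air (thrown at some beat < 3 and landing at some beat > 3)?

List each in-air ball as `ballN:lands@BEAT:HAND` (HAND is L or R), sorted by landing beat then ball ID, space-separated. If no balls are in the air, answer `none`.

Answer: ball2:lands@4:L ball3:lands@5:R

Derivation:
Beat 0 (L): throw ball1 h=3 -> lands@3:R; in-air after throw: [b1@3:R]
Beat 1 (R): throw ball2 h=3 -> lands@4:L; in-air after throw: [b1@3:R b2@4:L]
Beat 2 (L): throw ball3 h=3 -> lands@5:R; in-air after throw: [b1@3:R b2@4:L b3@5:R]
Beat 3 (R): throw ball1 h=3 -> lands@6:L; in-air after throw: [b2@4:L b3@5:R b1@6:L]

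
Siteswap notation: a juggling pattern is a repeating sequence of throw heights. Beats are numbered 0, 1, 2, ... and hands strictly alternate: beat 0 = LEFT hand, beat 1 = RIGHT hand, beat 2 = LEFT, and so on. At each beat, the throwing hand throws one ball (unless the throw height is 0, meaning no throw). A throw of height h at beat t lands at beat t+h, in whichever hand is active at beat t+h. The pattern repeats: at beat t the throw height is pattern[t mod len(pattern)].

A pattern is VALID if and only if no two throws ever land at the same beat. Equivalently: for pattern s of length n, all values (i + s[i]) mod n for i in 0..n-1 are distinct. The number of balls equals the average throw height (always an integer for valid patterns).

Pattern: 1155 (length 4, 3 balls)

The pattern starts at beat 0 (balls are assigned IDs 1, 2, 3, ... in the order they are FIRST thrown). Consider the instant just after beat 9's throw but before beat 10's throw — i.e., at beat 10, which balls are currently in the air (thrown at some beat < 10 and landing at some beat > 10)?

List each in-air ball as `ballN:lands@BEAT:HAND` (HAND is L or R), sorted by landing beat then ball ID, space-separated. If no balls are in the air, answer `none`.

Beat 0 (L): throw ball1 h=1 -> lands@1:R; in-air after throw: [b1@1:R]
Beat 1 (R): throw ball1 h=1 -> lands@2:L; in-air after throw: [b1@2:L]
Beat 2 (L): throw ball1 h=5 -> lands@7:R; in-air after throw: [b1@7:R]
Beat 3 (R): throw ball2 h=5 -> lands@8:L; in-air after throw: [b1@7:R b2@8:L]
Beat 4 (L): throw ball3 h=1 -> lands@5:R; in-air after throw: [b3@5:R b1@7:R b2@8:L]
Beat 5 (R): throw ball3 h=1 -> lands@6:L; in-air after throw: [b3@6:L b1@7:R b2@8:L]
Beat 6 (L): throw ball3 h=5 -> lands@11:R; in-air after throw: [b1@7:R b2@8:L b3@11:R]
Beat 7 (R): throw ball1 h=5 -> lands@12:L; in-air after throw: [b2@8:L b3@11:R b1@12:L]
Beat 8 (L): throw ball2 h=1 -> lands@9:R; in-air after throw: [b2@9:R b3@11:R b1@12:L]
Beat 9 (R): throw ball2 h=1 -> lands@10:L; in-air after throw: [b2@10:L b3@11:R b1@12:L]
Beat 10 (L): throw ball2 h=5 -> lands@15:R; in-air after throw: [b3@11:R b1@12:L b2@15:R]

Answer: ball3:lands@11:R ball1:lands@12:L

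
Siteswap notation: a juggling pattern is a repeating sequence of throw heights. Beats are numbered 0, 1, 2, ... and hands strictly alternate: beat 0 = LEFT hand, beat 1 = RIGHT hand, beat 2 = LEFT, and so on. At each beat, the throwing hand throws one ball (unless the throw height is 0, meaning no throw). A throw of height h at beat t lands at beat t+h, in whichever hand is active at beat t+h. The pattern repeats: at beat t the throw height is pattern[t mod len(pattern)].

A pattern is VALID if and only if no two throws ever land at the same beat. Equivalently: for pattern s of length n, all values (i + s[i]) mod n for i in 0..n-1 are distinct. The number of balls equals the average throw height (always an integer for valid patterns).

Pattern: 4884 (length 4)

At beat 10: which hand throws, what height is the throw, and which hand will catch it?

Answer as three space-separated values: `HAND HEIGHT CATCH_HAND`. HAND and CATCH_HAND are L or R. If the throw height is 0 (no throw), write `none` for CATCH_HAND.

Beat 10: 10 mod 2 = 0, so hand = L
Throw height = pattern[10 mod 4] = pattern[2] = 8
Lands at beat 10+8=18, 18 mod 2 = 0, so catch hand = L

Answer: L 8 L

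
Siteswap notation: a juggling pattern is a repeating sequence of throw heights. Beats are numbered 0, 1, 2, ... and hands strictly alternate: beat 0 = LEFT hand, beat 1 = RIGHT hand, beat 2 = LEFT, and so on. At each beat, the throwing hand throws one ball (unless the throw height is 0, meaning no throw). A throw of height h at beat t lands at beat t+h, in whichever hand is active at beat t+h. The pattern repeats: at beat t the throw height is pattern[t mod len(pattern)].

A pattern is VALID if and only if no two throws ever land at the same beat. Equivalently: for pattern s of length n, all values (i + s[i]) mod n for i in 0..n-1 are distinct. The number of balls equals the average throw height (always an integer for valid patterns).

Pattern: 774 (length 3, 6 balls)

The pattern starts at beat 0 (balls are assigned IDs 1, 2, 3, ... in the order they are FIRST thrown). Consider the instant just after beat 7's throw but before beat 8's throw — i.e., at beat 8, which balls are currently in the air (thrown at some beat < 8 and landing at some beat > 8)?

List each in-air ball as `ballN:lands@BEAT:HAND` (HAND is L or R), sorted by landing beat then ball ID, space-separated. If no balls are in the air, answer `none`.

Beat 0 (L): throw ball1 h=7 -> lands@7:R; in-air after throw: [b1@7:R]
Beat 1 (R): throw ball2 h=7 -> lands@8:L; in-air after throw: [b1@7:R b2@8:L]
Beat 2 (L): throw ball3 h=4 -> lands@6:L; in-air after throw: [b3@6:L b1@7:R b2@8:L]
Beat 3 (R): throw ball4 h=7 -> lands@10:L; in-air after throw: [b3@6:L b1@7:R b2@8:L b4@10:L]
Beat 4 (L): throw ball5 h=7 -> lands@11:R; in-air after throw: [b3@6:L b1@7:R b2@8:L b4@10:L b5@11:R]
Beat 5 (R): throw ball6 h=4 -> lands@9:R; in-air after throw: [b3@6:L b1@7:R b2@8:L b6@9:R b4@10:L b5@11:R]
Beat 6 (L): throw ball3 h=7 -> lands@13:R; in-air after throw: [b1@7:R b2@8:L b6@9:R b4@10:L b5@11:R b3@13:R]
Beat 7 (R): throw ball1 h=7 -> lands@14:L; in-air after throw: [b2@8:L b6@9:R b4@10:L b5@11:R b3@13:R b1@14:L]
Beat 8 (L): throw ball2 h=4 -> lands@12:L; in-air after throw: [b6@9:R b4@10:L b5@11:R b2@12:L b3@13:R b1@14:L]

Answer: ball6:lands@9:R ball4:lands@10:L ball5:lands@11:R ball3:lands@13:R ball1:lands@14:L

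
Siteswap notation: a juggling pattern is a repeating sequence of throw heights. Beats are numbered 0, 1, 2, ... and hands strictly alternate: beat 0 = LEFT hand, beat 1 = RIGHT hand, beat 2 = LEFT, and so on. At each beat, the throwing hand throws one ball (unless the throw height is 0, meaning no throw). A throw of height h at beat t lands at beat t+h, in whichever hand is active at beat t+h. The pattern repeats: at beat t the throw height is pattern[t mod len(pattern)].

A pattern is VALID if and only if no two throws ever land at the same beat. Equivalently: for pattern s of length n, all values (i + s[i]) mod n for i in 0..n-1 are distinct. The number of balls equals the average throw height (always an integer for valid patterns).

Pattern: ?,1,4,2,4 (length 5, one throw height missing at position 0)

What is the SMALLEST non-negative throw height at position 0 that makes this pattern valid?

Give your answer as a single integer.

Answer: 4

Derivation:
i=0: s[i]=? (unknown)
i=1: (1 + 1) mod 5 = 2
i=2: (2 + 4) mod 5 = 1
i=3: (3 + 2) mod 5 = 0
i=4: (4 + 4) mod 5 = 3
Known residues: [0, 1, 2, 3]; need a permutation of 0..4, so missing residue r = 4
Need (0 + s) mod 5 = 4; smallest s = (4 - 0) mod 5 = 4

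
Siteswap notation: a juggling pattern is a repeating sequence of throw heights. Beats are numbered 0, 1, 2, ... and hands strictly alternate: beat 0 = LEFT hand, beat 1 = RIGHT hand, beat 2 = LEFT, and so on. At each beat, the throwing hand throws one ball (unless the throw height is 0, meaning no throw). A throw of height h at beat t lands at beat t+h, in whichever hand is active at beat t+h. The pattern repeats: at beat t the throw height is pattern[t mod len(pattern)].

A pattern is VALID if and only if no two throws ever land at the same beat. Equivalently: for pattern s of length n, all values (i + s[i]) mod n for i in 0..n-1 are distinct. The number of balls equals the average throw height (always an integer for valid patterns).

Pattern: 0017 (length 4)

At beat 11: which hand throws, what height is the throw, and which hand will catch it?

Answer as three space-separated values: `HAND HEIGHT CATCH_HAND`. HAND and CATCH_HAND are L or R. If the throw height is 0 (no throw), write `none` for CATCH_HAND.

Answer: R 7 L

Derivation:
Beat 11: 11 mod 2 = 1, so hand = R
Throw height = pattern[11 mod 4] = pattern[3] = 7
Lands at beat 11+7=18, 18 mod 2 = 0, so catch hand = L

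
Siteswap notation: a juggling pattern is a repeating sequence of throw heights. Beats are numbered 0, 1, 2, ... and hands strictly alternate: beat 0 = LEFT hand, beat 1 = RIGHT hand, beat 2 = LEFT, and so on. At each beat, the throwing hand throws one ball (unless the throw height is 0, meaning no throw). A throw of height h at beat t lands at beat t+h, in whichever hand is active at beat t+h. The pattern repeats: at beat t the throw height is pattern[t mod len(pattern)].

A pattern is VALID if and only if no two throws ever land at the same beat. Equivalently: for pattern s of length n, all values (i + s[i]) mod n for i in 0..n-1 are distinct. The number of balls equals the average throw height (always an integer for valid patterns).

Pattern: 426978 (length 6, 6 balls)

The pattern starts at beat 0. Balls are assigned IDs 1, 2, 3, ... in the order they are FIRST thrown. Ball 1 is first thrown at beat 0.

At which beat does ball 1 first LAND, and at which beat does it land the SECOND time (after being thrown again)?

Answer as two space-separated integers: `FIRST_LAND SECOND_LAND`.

Answer: 4 11

Derivation:
Beat 0 (L): throw ball1 h=4 -> lands@4:L; in-air after throw: [b1@4:L]
Beat 1 (R): throw ball2 h=2 -> lands@3:R; in-air after throw: [b2@3:R b1@4:L]
Beat 2 (L): throw ball3 h=6 -> lands@8:L; in-air after throw: [b2@3:R b1@4:L b3@8:L]
Beat 3 (R): throw ball2 h=9 -> lands@12:L; in-air after throw: [b1@4:L b3@8:L b2@12:L]
Beat 4 (L): throw ball1 h=7 -> lands@11:R; in-air after throw: [b3@8:L b1@11:R b2@12:L]
Beat 5 (R): throw ball4 h=8 -> lands@13:R; in-air after throw: [b3@8:L b1@11:R b2@12:L b4@13:R]
Beat 6 (L): throw ball5 h=4 -> lands@10:L; in-air after throw: [b3@8:L b5@10:L b1@11:R b2@12:L b4@13:R]
Beat 7 (R): throw ball6 h=2 -> lands@9:R; in-air after throw: [b3@8:L b6@9:R b5@10:L b1@11:R b2@12:L b4@13:R]
Beat 8 (L): throw ball3 h=6 -> lands@14:L; in-air after throw: [b6@9:R b5@10:L b1@11:R b2@12:L b4@13:R b3@14:L]
Beat 9 (R): throw ball6 h=9 -> lands@18:L; in-air after throw: [b5@10:L b1@11:R b2@12:L b4@13:R b3@14:L b6@18:L]
Beat 10 (L): throw ball5 h=7 -> lands@17:R; in-air after throw: [b1@11:R b2@12:L b4@13:R b3@14:L b5@17:R b6@18:L]
Beat 11 (R): throw ball1 h=8 -> lands@19:R; in-air after throw: [b2@12:L b4@13:R b3@14:L b5@17:R b6@18:L b1@19:R]
Ball 1: thrown@0 h=4 -> first land @4; rethrown@4 h=7 -> second land @11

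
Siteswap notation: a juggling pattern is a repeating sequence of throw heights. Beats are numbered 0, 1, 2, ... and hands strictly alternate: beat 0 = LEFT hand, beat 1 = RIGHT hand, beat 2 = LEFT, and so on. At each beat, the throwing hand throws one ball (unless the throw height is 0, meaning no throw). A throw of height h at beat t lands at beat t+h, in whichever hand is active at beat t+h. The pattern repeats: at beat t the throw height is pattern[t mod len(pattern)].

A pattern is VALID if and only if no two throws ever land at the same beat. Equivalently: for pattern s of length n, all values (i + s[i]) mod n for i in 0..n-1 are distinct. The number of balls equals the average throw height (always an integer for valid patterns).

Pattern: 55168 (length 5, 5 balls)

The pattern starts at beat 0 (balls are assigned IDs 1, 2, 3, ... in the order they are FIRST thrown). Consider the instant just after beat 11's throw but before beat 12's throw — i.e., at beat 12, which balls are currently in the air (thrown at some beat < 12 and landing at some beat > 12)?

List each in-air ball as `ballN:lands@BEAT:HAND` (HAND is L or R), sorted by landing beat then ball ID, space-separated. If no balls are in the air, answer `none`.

Beat 0 (L): throw ball1 h=5 -> lands@5:R; in-air after throw: [b1@5:R]
Beat 1 (R): throw ball2 h=5 -> lands@6:L; in-air after throw: [b1@5:R b2@6:L]
Beat 2 (L): throw ball3 h=1 -> lands@3:R; in-air after throw: [b3@3:R b1@5:R b2@6:L]
Beat 3 (R): throw ball3 h=6 -> lands@9:R; in-air after throw: [b1@5:R b2@6:L b3@9:R]
Beat 4 (L): throw ball4 h=8 -> lands@12:L; in-air after throw: [b1@5:R b2@6:L b3@9:R b4@12:L]
Beat 5 (R): throw ball1 h=5 -> lands@10:L; in-air after throw: [b2@6:L b3@9:R b1@10:L b4@12:L]
Beat 6 (L): throw ball2 h=5 -> lands@11:R; in-air after throw: [b3@9:R b1@10:L b2@11:R b4@12:L]
Beat 7 (R): throw ball5 h=1 -> lands@8:L; in-air after throw: [b5@8:L b3@9:R b1@10:L b2@11:R b4@12:L]
Beat 8 (L): throw ball5 h=6 -> lands@14:L; in-air after throw: [b3@9:R b1@10:L b2@11:R b4@12:L b5@14:L]
Beat 9 (R): throw ball3 h=8 -> lands@17:R; in-air after throw: [b1@10:L b2@11:R b4@12:L b5@14:L b3@17:R]
Beat 10 (L): throw ball1 h=5 -> lands@15:R; in-air after throw: [b2@11:R b4@12:L b5@14:L b1@15:R b3@17:R]
Beat 11 (R): throw ball2 h=5 -> lands@16:L; in-air after throw: [b4@12:L b5@14:L b1@15:R b2@16:L b3@17:R]
Beat 12 (L): throw ball4 h=1 -> lands@13:R; in-air after throw: [b4@13:R b5@14:L b1@15:R b2@16:L b3@17:R]

Answer: ball5:lands@14:L ball1:lands@15:R ball2:lands@16:L ball3:lands@17:R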